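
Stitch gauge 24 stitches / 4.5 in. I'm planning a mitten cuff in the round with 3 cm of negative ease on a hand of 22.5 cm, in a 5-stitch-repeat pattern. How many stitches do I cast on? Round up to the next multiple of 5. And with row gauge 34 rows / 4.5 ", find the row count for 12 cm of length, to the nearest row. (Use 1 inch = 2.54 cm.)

Cast on 45 stitches; work 36 rows.

Finished = 22.5 − 3 = 19.5 cm.
19.5 cm × 1/2.54 = 7.68 inches.
24/4.5 = 5.333 sts per in; 7.68 × 5.333 = 40.94 sts.
Next multiple of 5 → 45.
12 cm = 4.72 inches; × 7.556 = 35.70 → 36 rows.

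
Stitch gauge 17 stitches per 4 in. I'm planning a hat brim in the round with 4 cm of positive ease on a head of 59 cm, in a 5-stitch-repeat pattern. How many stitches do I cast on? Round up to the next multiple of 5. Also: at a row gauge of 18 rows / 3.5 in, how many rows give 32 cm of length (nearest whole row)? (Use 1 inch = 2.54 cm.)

Finished = 59 + 4 = 63 cm.
63 cm × 1/2.54 = 24.80 inches.
17/4 = 4.25 sts per in; 24.80 × 4.25 = 105.41 sts.
Next multiple of 5 → 110.
32 cm = 12.60 inches; × 5.143 = 64.79 → 65 rows.

Cast on 110 stitches; work 65 rows.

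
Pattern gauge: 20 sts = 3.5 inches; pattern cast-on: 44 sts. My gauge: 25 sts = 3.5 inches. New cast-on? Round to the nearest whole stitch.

Cast on 55 stitches.

Scale factor = 25 / 20 = 1.250.
44 × 25 / 20 = 55.00 sts.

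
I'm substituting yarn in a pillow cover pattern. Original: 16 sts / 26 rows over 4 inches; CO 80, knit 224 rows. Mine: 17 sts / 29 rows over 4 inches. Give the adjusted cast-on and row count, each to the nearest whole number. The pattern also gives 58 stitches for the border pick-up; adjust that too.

Stitches: 80 × 17/16 = 85.00 → 85.
Rows: 224 × 29/26 = 249.85 → 250.
border pick-up: 58 × 17/16 = 61.62 → 62.

Cast on 85 stitches; work 250 rows; border pick-up 62 stitches.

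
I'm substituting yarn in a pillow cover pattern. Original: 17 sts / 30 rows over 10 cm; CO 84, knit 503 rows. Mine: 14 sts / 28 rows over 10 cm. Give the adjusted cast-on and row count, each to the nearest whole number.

Stitches: 84 × 14/17 = 69.18 → 69.
Rows: 503 × 28/30 = 469.47 → 469.

Cast on 69 stitches; work 469 rows.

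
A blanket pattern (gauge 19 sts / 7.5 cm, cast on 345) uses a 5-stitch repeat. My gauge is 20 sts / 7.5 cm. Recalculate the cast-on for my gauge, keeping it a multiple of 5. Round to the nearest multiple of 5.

345 × 20 / 19 = 363.16.
Nearest multiple of 5: 365.

365 stitches.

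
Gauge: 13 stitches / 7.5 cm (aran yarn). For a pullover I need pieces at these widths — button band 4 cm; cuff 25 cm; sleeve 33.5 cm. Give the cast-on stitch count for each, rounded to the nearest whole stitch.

button band 7; cuff 43; sleeve 58.

Rate = 13/7.5 = 1.733 sts per cm.
button band: 4 × 1.733 = 6.93 → 7.
cuff: 25 × 1.733 = 43.33 → 43.
sleeve: 33.5 × 1.733 = 58.07 → 58.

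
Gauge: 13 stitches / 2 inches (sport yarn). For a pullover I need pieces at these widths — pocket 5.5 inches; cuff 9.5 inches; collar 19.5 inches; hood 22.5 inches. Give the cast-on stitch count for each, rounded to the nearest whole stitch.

pocket 36; cuff 62; collar 127; hood 146.

Rate = 13/2 = 6.5 sts per in.
pocket: 5.5 × 6.5 = 35.75 → 36.
cuff: 9.5 × 6.5 = 61.75 → 62.
collar: 19.5 × 6.5 = 126.75 → 127.
hood: 22.5 × 6.5 = 146.25 → 146.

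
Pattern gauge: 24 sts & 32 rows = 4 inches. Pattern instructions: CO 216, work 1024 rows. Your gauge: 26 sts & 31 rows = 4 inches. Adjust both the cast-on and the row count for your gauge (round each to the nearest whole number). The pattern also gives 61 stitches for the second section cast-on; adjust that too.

Cast on 234 stitches; work 992 rows; second section cast-on 66 stitches.

Stitches: 216 × 26/24 = 234.00 → 234.
Rows: 1024 × 31/32 = 992.00 → 992.
second section cast-on: 61 × 26/24 = 66.08 → 66.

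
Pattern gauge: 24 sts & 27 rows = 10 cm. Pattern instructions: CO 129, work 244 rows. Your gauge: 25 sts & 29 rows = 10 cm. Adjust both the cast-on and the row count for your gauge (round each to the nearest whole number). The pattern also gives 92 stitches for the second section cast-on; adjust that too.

Cast on 134 stitches; work 262 rows; second section cast-on 96 stitches.

Stitches: 129 × 25/24 = 134.38 → 134.
Rows: 244 × 29/27 = 262.07 → 262.
second section cast-on: 92 × 25/24 = 95.83 → 96.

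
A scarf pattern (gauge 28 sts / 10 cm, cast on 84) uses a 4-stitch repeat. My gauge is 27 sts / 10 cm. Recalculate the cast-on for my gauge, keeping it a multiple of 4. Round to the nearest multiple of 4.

84 × 27 / 28 = 81.00.
Nearest multiple of 4: 80.

CO 80 sts.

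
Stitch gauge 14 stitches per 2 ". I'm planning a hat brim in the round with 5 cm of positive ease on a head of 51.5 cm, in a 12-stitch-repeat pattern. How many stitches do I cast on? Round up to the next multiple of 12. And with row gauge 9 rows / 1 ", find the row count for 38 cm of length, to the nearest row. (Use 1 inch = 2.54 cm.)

Finished = 51.5 + 5 = 56.5 cm.
56.5 cm × 1/2.54 = 22.24 inches.
14/2 = 7 sts per in; 22.24 × 7 = 155.71 sts.
Next multiple of 12 → 156.
38 cm = 14.96 inches; × 9 = 134.65 → 135 rows.

Cast on 156 stitches; work 135 rows.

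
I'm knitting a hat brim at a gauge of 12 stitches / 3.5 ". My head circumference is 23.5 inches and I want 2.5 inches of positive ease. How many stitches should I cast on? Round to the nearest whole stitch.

Finished = 23.5 + 2.5 = 26 in.
12 / 3.5 = 3.429 sts per inch.
26.00 × 3.429 = 89.14 sts.
→ 89 sts.

89 stitches.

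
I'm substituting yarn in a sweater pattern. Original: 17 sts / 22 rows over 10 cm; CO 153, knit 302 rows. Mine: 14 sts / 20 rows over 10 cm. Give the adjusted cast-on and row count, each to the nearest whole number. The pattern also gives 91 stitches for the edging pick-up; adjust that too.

Cast on 126 stitches; work 275 rows; edging pick-up 75 stitches.

Stitches: 153 × 14/17 = 126.00 → 126.
Rows: 302 × 20/22 = 274.55 → 275.
edging pick-up: 91 × 14/17 = 74.94 → 75.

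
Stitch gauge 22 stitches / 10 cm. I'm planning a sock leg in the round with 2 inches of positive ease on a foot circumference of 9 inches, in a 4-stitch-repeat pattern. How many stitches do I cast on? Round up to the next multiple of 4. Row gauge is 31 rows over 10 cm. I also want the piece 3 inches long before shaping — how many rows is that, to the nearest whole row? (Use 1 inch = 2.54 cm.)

Cast on 64 stitches; work 24 rows.

Finished = 9 + 2 = 11 inches.
11 inches × 2.54 = 27.94 cm.
22/10 = 2.2 sts per cm; 27.94 × 2.2 = 61.47 sts.
Next multiple of 4 → 64.
3 inches = 7.62 cm; × 3.1 = 23.62 → 24 rows.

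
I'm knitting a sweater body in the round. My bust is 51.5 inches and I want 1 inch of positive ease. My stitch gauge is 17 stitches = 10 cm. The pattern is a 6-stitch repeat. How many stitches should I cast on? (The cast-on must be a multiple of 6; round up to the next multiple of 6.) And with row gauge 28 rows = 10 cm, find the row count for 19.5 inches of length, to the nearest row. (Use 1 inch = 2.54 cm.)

Cast on 228 stitches; work 139 rows.

Finished = 51.5 + 1 = 52.5 inches.
52.5 inches × 2.54 = 133.35 cm.
17/10 = 1.7 sts per cm; 133.35 × 1.7 = 226.69 sts.
Next multiple of 6 → 228.
19.5 inches = 49.53 cm; × 2.8 = 138.68 → 139 rows.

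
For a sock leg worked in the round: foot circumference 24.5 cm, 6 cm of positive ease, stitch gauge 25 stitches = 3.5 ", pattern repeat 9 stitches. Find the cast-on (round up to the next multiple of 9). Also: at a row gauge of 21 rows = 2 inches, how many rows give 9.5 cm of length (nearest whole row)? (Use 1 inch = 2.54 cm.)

Finished = 24.5 + 6 = 30.5 cm.
30.5 cm × 1/2.54 = 12.01 inches.
25/3.5 = 7.143 sts per in; 12.01 × 7.143 = 85.77 sts.
Next multiple of 9 → 90.
9.5 cm = 3.74 inches; × 10.5 = 39.27 → 39 rows.

Cast on 90 stitches; work 39 rows.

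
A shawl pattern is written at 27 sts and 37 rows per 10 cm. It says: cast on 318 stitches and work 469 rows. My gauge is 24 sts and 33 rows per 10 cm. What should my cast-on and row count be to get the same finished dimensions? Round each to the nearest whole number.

Stitches: 318 × 24/27 = 282.67 → 283.
Rows: 469 × 33/37 = 418.30 → 418.

Cast on 283 stitches; work 418 rows.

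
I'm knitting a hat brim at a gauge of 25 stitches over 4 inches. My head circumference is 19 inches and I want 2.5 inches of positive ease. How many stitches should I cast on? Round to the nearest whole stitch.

Cast on 134 stitches.

Finished = 19 + 2.5 = 21.5 in.
25 / 4 = 6.25 sts per inch.
21.50 × 6.25 = 134.38 sts.
→ 134 sts.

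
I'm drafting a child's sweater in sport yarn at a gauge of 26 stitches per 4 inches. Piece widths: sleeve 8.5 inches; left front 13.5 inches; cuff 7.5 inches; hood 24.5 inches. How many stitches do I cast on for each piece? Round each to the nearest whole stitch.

sleeve 55; left front 88; cuff 49; hood 159.

Rate = 26/4 = 6.5 sts per in.
sleeve: 8.5 × 6.5 = 55.25 → 55.
left front: 13.5 × 6.5 = 87.75 → 88.
cuff: 7.5 × 6.5 = 48.75 → 49.
hood: 24.5 × 6.5 = 159.25 → 159.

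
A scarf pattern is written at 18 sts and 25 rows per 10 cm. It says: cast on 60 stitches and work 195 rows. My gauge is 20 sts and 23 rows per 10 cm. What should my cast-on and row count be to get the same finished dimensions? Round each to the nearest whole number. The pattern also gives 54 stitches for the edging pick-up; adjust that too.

Cast on 67 stitches; work 179 rows; edging pick-up 60 stitches.

Stitches: 60 × 20/18 = 66.67 → 67.
Rows: 195 × 23/25 = 179.40 → 179.
edging pick-up: 54 × 20/18 = 60.00 → 60.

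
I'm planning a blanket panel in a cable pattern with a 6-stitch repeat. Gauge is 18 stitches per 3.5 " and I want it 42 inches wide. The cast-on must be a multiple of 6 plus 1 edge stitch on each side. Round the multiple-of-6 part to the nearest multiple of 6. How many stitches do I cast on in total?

218 stitches.

18 / 3.5 = 5.143 sts per inch.
42 × 5.143 = 216.00 sts.
Less 2 edge sts → 214.00 for the repeat.
Nearest multiple of 6: 216.
Add back 2 edge sts → 218.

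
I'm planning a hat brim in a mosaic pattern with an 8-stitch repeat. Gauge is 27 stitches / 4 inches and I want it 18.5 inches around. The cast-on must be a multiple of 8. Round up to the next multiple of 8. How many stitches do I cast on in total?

27 / 4 = 6.75 sts per inch.
18.5 × 6.75 = 124.88 sts.
Next multiple of 8: 128.

CO 128 sts.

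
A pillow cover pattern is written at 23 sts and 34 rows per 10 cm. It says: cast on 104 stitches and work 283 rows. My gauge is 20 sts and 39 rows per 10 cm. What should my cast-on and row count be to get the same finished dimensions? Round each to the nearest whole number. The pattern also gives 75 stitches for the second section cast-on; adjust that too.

Cast on 90 stitches; work 325 rows; second section cast-on 65 stitches.

Stitches: 104 × 20/23 = 90.43 → 90.
Rows: 283 × 39/34 = 324.62 → 325.
second section cast-on: 75 × 20/23 = 65.22 → 65.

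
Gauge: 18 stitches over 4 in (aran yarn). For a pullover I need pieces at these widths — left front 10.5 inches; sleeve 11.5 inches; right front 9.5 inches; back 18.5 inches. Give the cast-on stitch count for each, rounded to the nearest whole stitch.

Rate = 18/4 = 4.5 sts per in.
left front: 10.5 × 4.5 = 47.25 → 47.
sleeve: 11.5 × 4.5 = 51.75 → 52.
right front: 9.5 × 4.5 = 42.75 → 43.
back: 18.5 × 4.5 = 83.25 → 83.

left front 47; sleeve 52; right front 43; back 83.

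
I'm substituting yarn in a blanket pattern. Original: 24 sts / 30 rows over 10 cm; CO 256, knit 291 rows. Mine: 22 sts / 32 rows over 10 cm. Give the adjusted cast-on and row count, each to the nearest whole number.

Stitches: 256 × 22/24 = 234.67 → 235.
Rows: 291 × 32/30 = 310.40 → 310.

Cast on 235 stitches; work 310 rows.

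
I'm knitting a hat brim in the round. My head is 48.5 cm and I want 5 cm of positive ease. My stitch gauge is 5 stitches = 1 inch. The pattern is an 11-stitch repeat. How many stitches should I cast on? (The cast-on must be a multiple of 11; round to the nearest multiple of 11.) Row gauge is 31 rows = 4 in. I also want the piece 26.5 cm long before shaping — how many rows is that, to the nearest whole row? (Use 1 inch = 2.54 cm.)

Finished = 48.5 + 5 = 53.5 cm.
53.5 cm × 1/2.54 = 21.06 inches.
5/1 = 5 sts per in; 21.06 × 5 = 105.31 sts.
Nearest multiple of 11 → 110.
26.5 cm = 10.43 inches; × 7.75 = 80.86 → 81 rows.

Cast on 110 stitches; work 81 rows.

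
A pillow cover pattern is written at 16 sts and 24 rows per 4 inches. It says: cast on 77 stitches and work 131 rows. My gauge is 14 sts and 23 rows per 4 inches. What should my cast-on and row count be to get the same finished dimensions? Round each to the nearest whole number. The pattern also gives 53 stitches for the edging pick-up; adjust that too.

Cast on 67 stitches; work 126 rows; edging pick-up 46 stitches.

Stitches: 77 × 14/16 = 67.38 → 67.
Rows: 131 × 23/24 = 125.54 → 126.
edging pick-up: 53 × 14/16 = 46.38 → 46.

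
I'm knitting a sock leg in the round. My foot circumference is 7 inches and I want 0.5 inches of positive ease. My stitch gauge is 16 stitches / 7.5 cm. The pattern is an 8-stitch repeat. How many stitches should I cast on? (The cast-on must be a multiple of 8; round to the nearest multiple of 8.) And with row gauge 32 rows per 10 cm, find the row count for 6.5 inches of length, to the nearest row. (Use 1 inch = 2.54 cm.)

Finished = 7 + 0.5 = 7.5 inches.
7.5 inches × 2.54 = 19.05 cm.
16/7.5 = 2.133 sts per cm; 19.05 × 2.133 = 40.64 sts.
Nearest multiple of 8 → 40.
6.5 inches = 16.51 cm; × 3.2 = 52.83 → 53 rows.

Cast on 40 stitches; work 53 rows.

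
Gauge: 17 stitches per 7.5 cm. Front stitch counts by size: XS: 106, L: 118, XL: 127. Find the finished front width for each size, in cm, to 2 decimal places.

XS 46.76 cm; L 52.06 cm; XL 56.03 cm.

17/7.5 = 2.267 sts per cm.
XS: 106 / 2.267 = 46.765 → 46.76 cm.
L: 118 / 2.267 = 52.059 → 52.06 cm.
XL: 127 / 2.267 = 56.029 → 56.03 cm.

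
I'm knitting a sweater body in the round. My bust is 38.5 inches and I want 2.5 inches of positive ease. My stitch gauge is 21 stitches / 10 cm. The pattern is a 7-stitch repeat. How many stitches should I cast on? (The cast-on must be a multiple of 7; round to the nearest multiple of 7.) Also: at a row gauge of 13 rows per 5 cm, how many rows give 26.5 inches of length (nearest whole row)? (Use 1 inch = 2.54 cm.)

Cast on 217 stitches; work 175 rows.

Finished = 38.5 + 2.5 = 41 inches.
41 inches × 2.54 = 104.14 cm.
21/10 = 2.1 sts per cm; 104.14 × 2.1 = 218.69 sts.
Nearest multiple of 7 → 217.
26.5 inches = 67.31 cm; × 2.6 = 175.01 → 175 rows.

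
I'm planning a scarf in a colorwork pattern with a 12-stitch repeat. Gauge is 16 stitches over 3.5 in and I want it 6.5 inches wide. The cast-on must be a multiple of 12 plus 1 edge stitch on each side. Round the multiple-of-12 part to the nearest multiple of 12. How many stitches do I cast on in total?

16 / 3.5 = 4.571 sts per inch.
6.5 × 4.571 = 29.71 sts.
Less 2 edge sts → 27.71 for the repeat.
Nearest multiple of 12: 24.
Add back 2 edge sts → 26.

CO 26 sts.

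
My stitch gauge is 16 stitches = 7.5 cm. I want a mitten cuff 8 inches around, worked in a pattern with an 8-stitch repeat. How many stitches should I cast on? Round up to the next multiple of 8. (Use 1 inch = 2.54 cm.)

Cast on 48 stitches.

8 in = 8 × 2.54 = 20.32 cm.
16 / 7.5 = 2.133 sts/cm.
20.32 × 2.133 = 43.35 sts.
→ 48.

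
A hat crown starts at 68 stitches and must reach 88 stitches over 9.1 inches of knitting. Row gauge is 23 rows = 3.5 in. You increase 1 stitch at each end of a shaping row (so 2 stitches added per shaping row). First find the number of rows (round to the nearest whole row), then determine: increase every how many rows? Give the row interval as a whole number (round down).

Increase every 6th row.

Rows = 9.1 × 6.571 = 59.8 → 60 rows.
Stitches to add: 20 → 10 shaping rows (at 2 st each).
60 / 10 = 6.00 → every 6 rows.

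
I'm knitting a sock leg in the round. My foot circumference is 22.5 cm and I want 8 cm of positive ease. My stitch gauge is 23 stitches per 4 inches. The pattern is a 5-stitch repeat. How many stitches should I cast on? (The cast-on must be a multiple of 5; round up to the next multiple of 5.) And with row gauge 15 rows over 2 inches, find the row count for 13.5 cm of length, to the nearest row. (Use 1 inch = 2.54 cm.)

Finished = 22.5 + 8 = 30.5 cm.
30.5 cm × 1/2.54 = 12.01 inches.
23/4 = 5.75 sts per in; 12.01 × 5.75 = 69.05 sts.
Next multiple of 5 → 70.
13.5 cm = 5.31 inches; × 7.5 = 39.86 → 40 rows.

Cast on 70 stitches; work 40 rows.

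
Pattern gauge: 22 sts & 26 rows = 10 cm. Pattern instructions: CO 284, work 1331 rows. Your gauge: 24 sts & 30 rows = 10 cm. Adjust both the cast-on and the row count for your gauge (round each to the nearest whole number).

Stitches: 284 × 24/22 = 309.82 → 310.
Rows: 1331 × 30/26 = 1535.77 → 1536.

Cast on 310 stitches; work 1536 rows.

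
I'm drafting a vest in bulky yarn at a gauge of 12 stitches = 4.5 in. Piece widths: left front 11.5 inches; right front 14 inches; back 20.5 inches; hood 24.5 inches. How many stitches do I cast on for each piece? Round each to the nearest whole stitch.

left front 31; right front 37; back 55; hood 65.

Rate = 12/4.5 = 2.667 sts per in.
left front: 11.5 × 2.667 = 30.67 → 31.
right front: 14 × 2.667 = 37.33 → 37.
back: 20.5 × 2.667 = 54.67 → 55.
hood: 24.5 × 2.667 = 65.33 → 65.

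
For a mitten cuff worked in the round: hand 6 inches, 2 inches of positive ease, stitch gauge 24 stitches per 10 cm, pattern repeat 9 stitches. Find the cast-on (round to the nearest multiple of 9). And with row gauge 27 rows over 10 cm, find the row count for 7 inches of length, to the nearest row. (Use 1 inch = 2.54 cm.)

Finished = 6 + 2 = 8 inches.
8 inches × 2.54 = 20.32 cm.
24/10 = 2.4 sts per cm; 20.32 × 2.4 = 48.77 sts.
Nearest multiple of 9 → 45.
7 inches = 17.78 cm; × 2.7 = 48.01 → 48 rows.

Cast on 45 stitches; work 48 rows.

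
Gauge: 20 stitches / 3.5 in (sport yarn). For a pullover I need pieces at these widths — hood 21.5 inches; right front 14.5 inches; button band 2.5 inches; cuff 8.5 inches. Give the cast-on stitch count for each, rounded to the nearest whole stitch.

hood 123; right front 83; button band 14; cuff 49.

Rate = 20/3.5 = 5.714 sts per in.
hood: 21.5 × 5.714 = 122.86 → 123.
right front: 14.5 × 5.714 = 82.86 → 83.
button band: 2.5 × 5.714 = 14.29 → 14.
cuff: 8.5 × 5.714 = 48.57 → 49.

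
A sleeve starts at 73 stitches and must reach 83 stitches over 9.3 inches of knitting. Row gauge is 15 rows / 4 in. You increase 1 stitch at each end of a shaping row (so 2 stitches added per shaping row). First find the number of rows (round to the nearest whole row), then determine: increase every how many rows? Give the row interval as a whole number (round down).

Rows = 9.3 × 3.75 = 34.9 → 35 rows.
Stitches to add: 10 → 5 shaping rows (at 2 st each).
35 / 5 = 7.00 → every 7 rows.

Increase every 7th row.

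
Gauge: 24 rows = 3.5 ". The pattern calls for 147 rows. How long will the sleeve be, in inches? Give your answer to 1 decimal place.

24 rows / 3.5 inch = 6.857 rows per inch.
147 / 6.857 = 21.44 inches.

21.4 inches.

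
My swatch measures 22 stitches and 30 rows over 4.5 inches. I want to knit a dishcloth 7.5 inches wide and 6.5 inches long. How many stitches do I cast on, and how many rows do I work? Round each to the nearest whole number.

Stitch gauge = 22/4.5 = 4.889 sts/in; 7.5 × 4.889 = 36.67 → 37 sts.
Row gauge = 30/4.5 = 6.667 rows/in; 6.5 × 6.667 = 43.33 → 43 rows.

Cast on 37 stitches and work 43 rows.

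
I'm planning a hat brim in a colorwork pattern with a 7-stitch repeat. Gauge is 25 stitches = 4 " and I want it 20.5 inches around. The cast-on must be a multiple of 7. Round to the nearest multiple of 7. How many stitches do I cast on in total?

CO 126 sts.

25 / 4 = 6.25 sts per inch.
20.5 × 6.25 = 128.12 sts.
Nearest multiple of 7: 126.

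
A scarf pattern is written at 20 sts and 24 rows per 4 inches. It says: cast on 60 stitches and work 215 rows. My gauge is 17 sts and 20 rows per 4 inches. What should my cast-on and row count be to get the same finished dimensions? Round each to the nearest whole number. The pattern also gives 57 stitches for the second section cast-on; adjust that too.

Stitches: 60 × 17/20 = 51.00 → 51.
Rows: 215 × 20/24 = 179.17 → 179.
second section cast-on: 57 × 17/20 = 48.45 → 48.

Cast on 51 stitches; work 179 rows; second section cast-on 48 stitches.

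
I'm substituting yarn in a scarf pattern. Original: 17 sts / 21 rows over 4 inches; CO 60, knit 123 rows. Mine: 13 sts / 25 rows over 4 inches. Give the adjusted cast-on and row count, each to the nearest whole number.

Stitches: 60 × 13/17 = 45.88 → 46.
Rows: 123 × 25/21 = 146.43 → 146.

Cast on 46 stitches; work 146 rows.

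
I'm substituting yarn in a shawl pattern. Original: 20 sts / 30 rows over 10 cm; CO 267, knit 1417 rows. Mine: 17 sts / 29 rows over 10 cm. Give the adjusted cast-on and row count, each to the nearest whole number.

Stitches: 267 × 17/20 = 226.95 → 227.
Rows: 1417 × 29/30 = 1369.77 → 1370.

Cast on 227 stitches; work 1370 rows.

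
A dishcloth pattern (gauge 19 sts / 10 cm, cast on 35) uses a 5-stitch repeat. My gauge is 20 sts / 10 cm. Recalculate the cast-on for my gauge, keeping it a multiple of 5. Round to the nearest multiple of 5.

Cast on 35 stitches.

35 × 20 / 19 = 36.84.
Nearest multiple of 5: 35.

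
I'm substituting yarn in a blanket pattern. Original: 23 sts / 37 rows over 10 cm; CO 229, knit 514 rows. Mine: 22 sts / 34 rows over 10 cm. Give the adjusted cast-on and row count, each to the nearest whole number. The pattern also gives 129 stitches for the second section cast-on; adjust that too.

Cast on 219 stitches; work 472 rows; second section cast-on 123 stitches.

Stitches: 229 × 22/23 = 219.04 → 219.
Rows: 514 × 34/37 = 472.32 → 472.
second section cast-on: 129 × 22/23 = 123.39 → 123.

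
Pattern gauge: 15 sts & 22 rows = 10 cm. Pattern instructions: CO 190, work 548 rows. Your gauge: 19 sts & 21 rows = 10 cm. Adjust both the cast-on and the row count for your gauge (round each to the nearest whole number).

Cast on 241 stitches; work 523 rows.

Stitches: 190 × 19/15 = 240.67 → 241.
Rows: 548 × 21/22 = 523.09 → 523.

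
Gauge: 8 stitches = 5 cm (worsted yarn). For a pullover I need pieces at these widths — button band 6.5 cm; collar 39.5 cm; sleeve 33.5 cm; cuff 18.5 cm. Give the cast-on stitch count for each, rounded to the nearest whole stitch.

Rate = 8/5 = 1.6 sts per cm.
button band: 6.5 × 1.6 = 10.40 → 10.
collar: 39.5 × 1.6 = 63.20 → 63.
sleeve: 33.5 × 1.6 = 53.60 → 54.
cuff: 18.5 × 1.6 = 29.60 → 30.

button band 10; collar 63; sleeve 54; cuff 30.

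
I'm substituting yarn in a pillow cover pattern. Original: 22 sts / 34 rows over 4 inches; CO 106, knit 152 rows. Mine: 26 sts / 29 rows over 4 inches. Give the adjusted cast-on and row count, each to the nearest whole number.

Cast on 125 stitches; work 130 rows.

Stitches: 106 × 26/22 = 125.27 → 125.
Rows: 152 × 29/34 = 129.65 → 130.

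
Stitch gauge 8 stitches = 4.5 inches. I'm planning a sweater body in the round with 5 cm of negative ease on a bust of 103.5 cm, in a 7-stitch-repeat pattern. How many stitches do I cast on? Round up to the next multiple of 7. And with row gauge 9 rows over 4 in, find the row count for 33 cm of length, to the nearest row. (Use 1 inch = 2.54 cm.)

Finished = 103.5 − 5 = 98.5 cm.
98.5 cm × 1/2.54 = 38.78 inches.
8/4.5 = 1.778 sts per in; 38.78 × 1.778 = 68.94 sts.
Next multiple of 7 → 70.
33 cm = 12.99 inches; × 2.25 = 29.23 → 29 rows.

Cast on 70 stitches; work 29 rows.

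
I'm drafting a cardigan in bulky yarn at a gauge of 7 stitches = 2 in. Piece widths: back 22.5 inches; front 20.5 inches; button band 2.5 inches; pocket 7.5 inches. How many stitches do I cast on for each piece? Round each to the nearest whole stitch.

Rate = 7/2 = 3.5 sts per in.
back: 22.5 × 3.5 = 78.75 → 79.
front: 20.5 × 3.5 = 71.75 → 72.
button band: 2.5 × 3.5 = 8.75 → 9.
pocket: 7.5 × 3.5 = 26.25 → 26.

back 79; front 72; button band 9; pocket 26.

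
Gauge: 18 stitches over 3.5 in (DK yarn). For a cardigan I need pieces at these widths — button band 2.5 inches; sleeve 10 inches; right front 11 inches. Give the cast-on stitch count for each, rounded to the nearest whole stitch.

button band 13; sleeve 51; right front 57.

Rate = 18/3.5 = 5.143 sts per in.
button band: 2.5 × 5.143 = 12.86 → 13.
sleeve: 10 × 5.143 = 51.43 → 51.
right front: 11 × 5.143 = 56.57 → 57.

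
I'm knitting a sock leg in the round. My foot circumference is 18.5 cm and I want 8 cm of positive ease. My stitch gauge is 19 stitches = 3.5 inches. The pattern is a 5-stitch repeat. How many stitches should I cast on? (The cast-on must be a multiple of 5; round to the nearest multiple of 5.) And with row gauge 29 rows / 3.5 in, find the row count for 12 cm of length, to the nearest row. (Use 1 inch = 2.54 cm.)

Finished = 18.5 + 8 = 26.5 cm.
26.5 cm × 1/2.54 = 10.43 inches.
19/3.5 = 5.429 sts per in; 10.43 × 5.429 = 56.64 sts.
Nearest multiple of 5 → 55.
12 cm = 4.72 inches; × 8.286 = 39.15 → 39 rows.

Cast on 55 stitches; work 39 rows.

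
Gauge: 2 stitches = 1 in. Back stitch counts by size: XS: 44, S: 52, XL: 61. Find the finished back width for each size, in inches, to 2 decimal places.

XS 22.00 inches; S 26.00 inches; XL 30.50 inches.

2/1 = 2 sts per in.
XS: 44 / 2 = 22.000 → 22.00 in.
S: 52 / 2 = 26.000 → 26.00 in.
XL: 61 / 2 = 30.500 → 30.50 in.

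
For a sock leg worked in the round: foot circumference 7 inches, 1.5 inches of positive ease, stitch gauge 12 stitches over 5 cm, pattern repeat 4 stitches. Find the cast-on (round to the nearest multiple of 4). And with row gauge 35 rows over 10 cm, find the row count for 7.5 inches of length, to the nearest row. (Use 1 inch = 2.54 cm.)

Cast on 52 stitches; work 67 rows.

Finished = 7 + 1.5 = 8.5 inches.
8.5 inches × 2.54 = 21.59 cm.
12/5 = 2.4 sts per cm; 21.59 × 2.4 = 51.82 sts.
Nearest multiple of 4 → 52.
7.5 inches = 19.05 cm; × 3.5 = 66.67 → 67 rows.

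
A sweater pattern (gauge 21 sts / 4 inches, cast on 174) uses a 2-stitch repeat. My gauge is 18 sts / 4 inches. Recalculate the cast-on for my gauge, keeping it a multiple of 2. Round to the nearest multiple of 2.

174 × 18 / 21 = 149.14.
Nearest multiple of 2: 150.

150 stitches.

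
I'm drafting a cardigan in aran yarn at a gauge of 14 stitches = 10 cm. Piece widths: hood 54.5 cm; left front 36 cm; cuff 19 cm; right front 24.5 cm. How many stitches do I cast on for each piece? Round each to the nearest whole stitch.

Rate = 14/10 = 1.4 sts per cm.
hood: 54.5 × 1.4 = 76.30 → 76.
left front: 36 × 1.4 = 50.40 → 50.
cuff: 19 × 1.4 = 26.60 → 27.
right front: 24.5 × 1.4 = 34.30 → 34.

hood 76; left front 50; cuff 27; right front 34.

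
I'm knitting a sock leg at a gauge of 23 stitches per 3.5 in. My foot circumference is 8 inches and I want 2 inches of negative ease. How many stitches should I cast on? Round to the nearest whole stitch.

CO 39 sts.

Finished = 8 − 2 = 6 in.
23 / 3.5 = 6.571 sts per inch.
6.00 × 6.571 = 39.43 sts.
→ 39 sts.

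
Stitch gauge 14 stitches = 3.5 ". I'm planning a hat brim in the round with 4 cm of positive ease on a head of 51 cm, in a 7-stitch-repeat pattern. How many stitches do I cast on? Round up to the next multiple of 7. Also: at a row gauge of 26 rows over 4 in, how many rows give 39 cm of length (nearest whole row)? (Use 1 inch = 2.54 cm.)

Finished = 51 + 4 = 55 cm.
55 cm × 1/2.54 = 21.65 inches.
14/3.5 = 4 sts per in; 21.65 × 4 = 86.61 sts.
Next multiple of 7 → 91.
39 cm = 15.35 inches; × 6.5 = 99.80 → 100 rows.

Cast on 91 stitches; work 100 rows.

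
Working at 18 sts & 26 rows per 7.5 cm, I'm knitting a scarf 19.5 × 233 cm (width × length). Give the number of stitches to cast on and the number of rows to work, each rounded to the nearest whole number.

Cast on 47 stitches and work 808 rows.

Stitch gauge = 18/7.5 = 2.4 sts/cm; 19.5 × 2.4 = 46.80 → 47 sts.
Row gauge = 26/7.5 = 3.467 rows/cm; 233 × 3.467 = 807.73 → 808 rows.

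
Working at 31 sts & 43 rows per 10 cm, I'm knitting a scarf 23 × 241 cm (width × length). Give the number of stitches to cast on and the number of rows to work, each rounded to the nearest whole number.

Cast on 71 stitches and work 1036 rows.

Stitch gauge = 31/10 = 3.1 sts/cm; 23 × 3.1 = 71.30 → 71 sts.
Row gauge = 43/10 = 4.3 rows/cm; 241 × 4.3 = 1036.30 → 1036 rows.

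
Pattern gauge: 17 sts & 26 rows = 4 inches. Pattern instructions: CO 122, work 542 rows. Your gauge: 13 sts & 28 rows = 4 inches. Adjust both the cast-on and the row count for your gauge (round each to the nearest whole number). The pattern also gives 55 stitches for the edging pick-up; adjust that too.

Stitches: 122 × 13/17 = 93.29 → 93.
Rows: 542 × 28/26 = 583.69 → 584.
edging pick-up: 55 × 13/17 = 42.06 → 42.

Cast on 93 stitches; work 584 rows; edging pick-up 42 stitches.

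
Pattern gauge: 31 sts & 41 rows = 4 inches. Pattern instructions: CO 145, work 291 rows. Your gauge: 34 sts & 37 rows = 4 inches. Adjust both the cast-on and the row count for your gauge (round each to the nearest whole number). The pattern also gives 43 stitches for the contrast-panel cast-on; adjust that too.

Cast on 159 stitches; work 263 rows; contrast-panel cast-on 47 stitches.

Stitches: 145 × 34/31 = 159.03 → 159.
Rows: 291 × 37/41 = 262.61 → 263.
contrast-panel cast-on: 43 × 34/31 = 47.16 → 47.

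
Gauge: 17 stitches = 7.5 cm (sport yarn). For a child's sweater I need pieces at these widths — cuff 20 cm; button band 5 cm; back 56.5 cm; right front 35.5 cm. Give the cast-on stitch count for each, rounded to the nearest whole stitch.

Rate = 17/7.5 = 2.267 sts per cm.
cuff: 20 × 2.267 = 45.33 → 45.
button band: 5 × 2.267 = 11.33 → 11.
back: 56.5 × 2.267 = 128.07 → 128.
right front: 35.5 × 2.267 = 80.47 → 80.

cuff 45; button band 11; back 128; right front 80.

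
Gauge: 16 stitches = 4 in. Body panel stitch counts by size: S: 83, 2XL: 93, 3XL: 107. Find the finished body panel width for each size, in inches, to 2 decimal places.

16/4 = 4 sts per in.
S: 83 / 4 = 20.750 → 20.75 in.
2XL: 93 / 4 = 23.250 → 23.25 in.
3XL: 107 / 4 = 26.750 → 26.75 in.

S 20.75 inches; 2XL 23.25 inches; 3XL 26.75 inches.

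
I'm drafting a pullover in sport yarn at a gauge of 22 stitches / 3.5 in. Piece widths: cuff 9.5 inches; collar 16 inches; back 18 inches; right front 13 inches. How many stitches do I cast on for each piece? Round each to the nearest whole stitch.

Rate = 22/3.5 = 6.286 sts per in.
cuff: 9.5 × 6.286 = 59.71 → 60.
collar: 16 × 6.286 = 100.57 → 101.
back: 18 × 6.286 = 113.14 → 113.
right front: 13 × 6.286 = 81.71 → 82.

cuff 60; collar 101; back 113; right front 82.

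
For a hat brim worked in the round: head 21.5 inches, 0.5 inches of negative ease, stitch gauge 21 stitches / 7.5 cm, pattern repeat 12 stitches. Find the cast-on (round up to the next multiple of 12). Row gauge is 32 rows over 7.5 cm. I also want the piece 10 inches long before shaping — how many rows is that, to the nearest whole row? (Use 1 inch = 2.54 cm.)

Finished = 21.5 − 0.5 = 21 inches.
21 inches × 2.54 = 53.34 cm.
21/7.5 = 2.8 sts per cm; 53.34 × 2.8 = 149.35 sts.
Next multiple of 12 → 156.
10 inches = 25.40 cm; × 4.267 = 108.37 → 108 rows.

Cast on 156 stitches; work 108 rows.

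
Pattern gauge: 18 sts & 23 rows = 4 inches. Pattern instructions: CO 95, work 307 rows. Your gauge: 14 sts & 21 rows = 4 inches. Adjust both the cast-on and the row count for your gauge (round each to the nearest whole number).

Cast on 74 stitches; work 280 rows.

Stitches: 95 × 14/18 = 73.89 → 74.
Rows: 307 × 21/23 = 280.30 → 280.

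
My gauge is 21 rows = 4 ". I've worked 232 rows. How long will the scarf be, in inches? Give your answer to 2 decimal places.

21 rows / 4 inch = 5.25 rows per inch.
232 / 5.25 = 44.190 inches.

44.19 inches.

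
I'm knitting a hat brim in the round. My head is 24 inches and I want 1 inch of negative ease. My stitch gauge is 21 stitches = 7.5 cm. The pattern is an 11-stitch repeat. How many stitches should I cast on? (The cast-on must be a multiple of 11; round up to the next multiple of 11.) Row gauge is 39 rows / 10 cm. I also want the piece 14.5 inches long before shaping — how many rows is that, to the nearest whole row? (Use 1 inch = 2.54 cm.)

Finished = 24 − 1 = 23 inches.
23 inches × 2.54 = 58.42 cm.
21/7.5 = 2.8 sts per cm; 58.42 × 2.8 = 163.58 sts.
Next multiple of 11 → 165.
14.5 inches = 36.83 cm; × 3.9 = 143.64 → 144 rows.

Cast on 165 stitches; work 144 rows.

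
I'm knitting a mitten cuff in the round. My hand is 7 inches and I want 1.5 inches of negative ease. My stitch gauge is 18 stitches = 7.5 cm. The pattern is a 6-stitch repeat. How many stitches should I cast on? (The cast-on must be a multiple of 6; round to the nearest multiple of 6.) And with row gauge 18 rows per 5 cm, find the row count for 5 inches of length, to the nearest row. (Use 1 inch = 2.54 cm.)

Finished = 7 − 1.5 = 5.5 inches.
5.5 inches × 2.54 = 13.97 cm.
18/7.5 = 2.4 sts per cm; 13.97 × 2.4 = 33.53 sts.
Nearest multiple of 6 → 36.
5 inches = 12.70 cm; × 3.6 = 45.72 → 46 rows.

Cast on 36 stitches; work 46 rows.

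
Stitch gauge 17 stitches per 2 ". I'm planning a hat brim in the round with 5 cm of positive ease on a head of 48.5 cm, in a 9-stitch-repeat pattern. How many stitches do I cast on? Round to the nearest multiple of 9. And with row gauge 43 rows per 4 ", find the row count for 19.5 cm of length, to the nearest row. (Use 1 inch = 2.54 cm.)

Cast on 180 stitches; work 83 rows.

Finished = 48.5 + 5 = 53.5 cm.
53.5 cm × 1/2.54 = 21.06 inches.
17/2 = 8.5 sts per in; 21.06 × 8.5 = 179.04 sts.
Nearest multiple of 9 → 180.
19.5 cm = 7.68 inches; × 10.75 = 82.53 → 83 rows.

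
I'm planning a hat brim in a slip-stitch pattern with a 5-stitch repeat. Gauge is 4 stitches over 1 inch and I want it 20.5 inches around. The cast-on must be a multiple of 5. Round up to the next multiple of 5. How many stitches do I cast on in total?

85 stitches.

4 / 1 = 4 sts per inch.
20.5 × 4 = 82.00 sts.
Next multiple of 5: 85.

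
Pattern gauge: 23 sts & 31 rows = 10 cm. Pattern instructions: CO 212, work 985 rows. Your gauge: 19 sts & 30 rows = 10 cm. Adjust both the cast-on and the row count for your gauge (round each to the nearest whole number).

Cast on 175 stitches; work 953 rows.

Stitches: 212 × 19/23 = 175.13 → 175.
Rows: 985 × 30/31 = 953.23 → 953.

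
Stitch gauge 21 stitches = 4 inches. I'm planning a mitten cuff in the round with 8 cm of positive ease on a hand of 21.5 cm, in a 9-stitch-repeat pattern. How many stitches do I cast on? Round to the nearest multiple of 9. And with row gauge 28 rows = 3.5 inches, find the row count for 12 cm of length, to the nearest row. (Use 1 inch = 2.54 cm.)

Finished = 21.5 + 8 = 29.5 cm.
29.5 cm × 1/2.54 = 11.61 inches.
21/4 = 5.25 sts per in; 11.61 × 5.25 = 60.97 sts.
Nearest multiple of 9 → 63.
12 cm = 4.72 inches; × 8 = 37.80 → 38 rows.

Cast on 63 stitches; work 38 rows.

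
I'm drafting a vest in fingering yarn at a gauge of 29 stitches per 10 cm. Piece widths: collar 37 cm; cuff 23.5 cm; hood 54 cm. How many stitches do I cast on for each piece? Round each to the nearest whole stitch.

collar 107; cuff 68; hood 157.

Rate = 29/10 = 2.9 sts per cm.
collar: 37 × 2.9 = 107.30 → 107.
cuff: 23.5 × 2.9 = 68.15 → 68.
hood: 54 × 2.9 = 156.60 → 157.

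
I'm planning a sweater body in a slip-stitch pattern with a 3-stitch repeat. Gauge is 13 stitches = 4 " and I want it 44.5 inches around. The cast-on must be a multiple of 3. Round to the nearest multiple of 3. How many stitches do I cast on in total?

144 stitches.

13 / 4 = 3.25 sts per inch.
44.5 × 3.25 = 144.62 sts.
Nearest multiple of 3: 144.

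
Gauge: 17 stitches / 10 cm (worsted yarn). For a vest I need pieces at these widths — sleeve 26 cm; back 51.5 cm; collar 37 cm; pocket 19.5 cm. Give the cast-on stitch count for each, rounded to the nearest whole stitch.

sleeve 44; back 88; collar 63; pocket 33.

Rate = 17/10 = 1.7 sts per cm.
sleeve: 26 × 1.7 = 44.20 → 44.
back: 51.5 × 1.7 = 87.55 → 88.
collar: 37 × 1.7 = 62.90 → 63.
pocket: 19.5 × 1.7 = 33.15 → 33.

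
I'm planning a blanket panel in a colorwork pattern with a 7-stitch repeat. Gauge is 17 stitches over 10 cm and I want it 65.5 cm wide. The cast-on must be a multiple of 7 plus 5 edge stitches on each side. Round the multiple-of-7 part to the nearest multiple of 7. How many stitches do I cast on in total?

Cast on 108 stitches.

17 / 10 = 1.7 sts per cm.
65.5 × 1.7 = 111.35 sts.
Less 10 edge sts → 101.35 for the repeat.
Nearest multiple of 7: 98.
Add back 10 edge sts → 108.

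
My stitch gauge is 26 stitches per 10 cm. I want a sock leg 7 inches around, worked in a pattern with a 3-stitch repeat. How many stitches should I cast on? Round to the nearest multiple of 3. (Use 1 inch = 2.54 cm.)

CO 45 sts.

7 in = 7 × 2.54 = 17.78 cm.
26 / 10 = 2.6 sts/cm.
17.78 × 2.6 = 46.23 sts.
→ 45.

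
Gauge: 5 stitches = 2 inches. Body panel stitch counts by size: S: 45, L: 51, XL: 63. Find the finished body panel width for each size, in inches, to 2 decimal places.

5/2 = 2.5 sts per in.
S: 45 / 2.5 = 18.000 → 18.00 in.
L: 51 / 2.5 = 20.400 → 20.40 in.
XL: 63 / 2.5 = 25.200 → 25.20 in.

S 18.00 inches; L 20.40 inches; XL 25.20 inches.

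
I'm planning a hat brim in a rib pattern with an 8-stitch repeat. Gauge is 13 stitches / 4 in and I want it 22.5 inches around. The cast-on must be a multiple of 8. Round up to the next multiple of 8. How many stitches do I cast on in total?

80 stitches.

13 / 4 = 3.25 sts per inch.
22.5 × 3.25 = 73.12 sts.
Next multiple of 8: 80.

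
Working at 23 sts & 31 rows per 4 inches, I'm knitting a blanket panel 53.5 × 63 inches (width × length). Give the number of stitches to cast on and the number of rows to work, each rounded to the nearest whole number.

Stitch gauge = 23/4 = 5.75 sts/in; 53.5 × 5.75 = 307.62 → 308 sts.
Row gauge = 31/4 = 7.75 rows/in; 63 × 7.75 = 488.25 → 488 rows.

Cast on 308 stitches and work 488 rows.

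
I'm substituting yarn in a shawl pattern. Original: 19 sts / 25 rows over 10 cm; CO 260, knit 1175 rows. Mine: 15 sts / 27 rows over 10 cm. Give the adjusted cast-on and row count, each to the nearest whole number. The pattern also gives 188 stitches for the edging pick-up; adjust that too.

Stitches: 260 × 15/19 = 205.26 → 205.
Rows: 1175 × 27/25 = 1269.00 → 1269.
edging pick-up: 188 × 15/19 = 148.42 → 148.

Cast on 205 stitches; work 1269 rows; edging pick-up 148 stitches.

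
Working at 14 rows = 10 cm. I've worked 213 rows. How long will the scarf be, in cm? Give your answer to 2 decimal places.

14 rows / 10 cm = 1.4 rows per cm.
213 / 1.4 = 152.143 cm.

152.14 cm.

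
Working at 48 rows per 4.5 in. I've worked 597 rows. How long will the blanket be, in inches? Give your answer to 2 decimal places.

55.97 inches.

48 rows / 4.5 inch = 10.667 rows per inch.
597 / 10.667 = 55.969 inches.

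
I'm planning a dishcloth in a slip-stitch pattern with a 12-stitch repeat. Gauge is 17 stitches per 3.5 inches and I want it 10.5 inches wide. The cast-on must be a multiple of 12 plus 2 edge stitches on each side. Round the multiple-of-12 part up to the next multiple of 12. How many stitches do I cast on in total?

17 / 3.5 = 4.857 sts per inch.
10.5 × 4.857 = 51.00 sts.
Less 4 edge sts → 47.00 for the repeat.
Next multiple of 12: 48.
Add back 4 edge sts → 52.

52 stitches.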